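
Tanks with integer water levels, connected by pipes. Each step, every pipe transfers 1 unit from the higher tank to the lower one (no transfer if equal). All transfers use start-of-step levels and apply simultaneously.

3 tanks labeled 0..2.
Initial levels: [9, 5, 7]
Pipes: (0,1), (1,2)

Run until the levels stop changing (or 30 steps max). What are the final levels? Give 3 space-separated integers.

Step 1: flows [0->1,2->1] -> levels [8 7 6]
Step 2: flows [0->1,1->2] -> levels [7 7 7]
Step 3: flows [0=1,1=2] -> levels [7 7 7]
  -> stable (no change)

Answer: 7 7 7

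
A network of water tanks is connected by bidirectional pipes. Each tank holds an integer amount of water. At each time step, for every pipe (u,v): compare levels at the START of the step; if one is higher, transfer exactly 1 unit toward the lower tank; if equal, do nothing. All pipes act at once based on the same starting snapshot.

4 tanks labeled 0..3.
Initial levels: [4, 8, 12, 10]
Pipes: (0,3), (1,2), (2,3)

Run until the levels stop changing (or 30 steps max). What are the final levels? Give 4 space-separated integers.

Answer: 8 9 8 9

Derivation:
Step 1: flows [3->0,2->1,2->3] -> levels [5 9 10 10]
Step 2: flows [3->0,2->1,2=3] -> levels [6 10 9 9]
Step 3: flows [3->0,1->2,2=3] -> levels [7 9 10 8]
Step 4: flows [3->0,2->1,2->3] -> levels [8 10 8 8]
Step 5: flows [0=3,1->2,2=3] -> levels [8 9 9 8]
Step 6: flows [0=3,1=2,2->3] -> levels [8 9 8 9]
Step 7: flows [3->0,1->2,3->2] -> levels [9 8 10 7]
Step 8: flows [0->3,2->1,2->3] -> levels [8 9 8 9]
  -> period-2 cycle: step 8 state = step 6 state; never stabilizes
  -> state at step 30: (30-6) mod 2 = 0, same as step 6 -> [8 9 8 9]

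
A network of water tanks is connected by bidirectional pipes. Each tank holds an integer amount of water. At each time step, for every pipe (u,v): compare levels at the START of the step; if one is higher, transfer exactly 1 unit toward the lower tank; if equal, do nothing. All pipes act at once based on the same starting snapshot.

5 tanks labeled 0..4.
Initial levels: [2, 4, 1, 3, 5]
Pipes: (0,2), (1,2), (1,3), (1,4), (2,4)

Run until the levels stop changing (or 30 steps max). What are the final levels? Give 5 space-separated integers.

Step 1: flows [0->2,1->2,1->3,4->1,4->2] -> levels [1 3 4 4 3]
Step 2: flows [2->0,2->1,3->1,1=4,2->4] -> levels [2 5 1 3 4]
Step 3: flows [0->2,1->2,1->3,1->4,4->2] -> levels [1 2 4 4 4]
Step 4: flows [2->0,2->1,3->1,4->1,2=4] -> levels [2 5 2 3 3]
Step 5: flows [0=2,1->2,1->3,1->4,4->2] -> levels [2 2 4 4 3]
Step 6: flows [2->0,2->1,3->1,4->1,2->4] -> levels [3 5 1 3 3]
Step 7: flows [0->2,1->2,1->3,1->4,4->2] -> levels [2 2 4 4 3]
  -> period-2 cycle: step 7 state = step 5 state; never stabilizes
  -> state at step 30: (30-5) mod 2 = 1, same as step 6 -> [3 5 1 3 3]

Answer: 3 5 1 3 3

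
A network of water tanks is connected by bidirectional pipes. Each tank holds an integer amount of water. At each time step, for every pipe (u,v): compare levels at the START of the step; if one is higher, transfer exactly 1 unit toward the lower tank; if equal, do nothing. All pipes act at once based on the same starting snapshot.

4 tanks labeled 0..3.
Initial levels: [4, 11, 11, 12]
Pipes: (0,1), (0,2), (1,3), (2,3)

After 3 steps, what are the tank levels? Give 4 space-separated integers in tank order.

Answer: 10 9 9 10

Derivation:
Step 1: flows [1->0,2->0,3->1,3->2] -> levels [6 11 11 10]
Step 2: flows [1->0,2->0,1->3,2->3] -> levels [8 9 9 12]
Step 3: flows [1->0,2->0,3->1,3->2] -> levels [10 9 9 10]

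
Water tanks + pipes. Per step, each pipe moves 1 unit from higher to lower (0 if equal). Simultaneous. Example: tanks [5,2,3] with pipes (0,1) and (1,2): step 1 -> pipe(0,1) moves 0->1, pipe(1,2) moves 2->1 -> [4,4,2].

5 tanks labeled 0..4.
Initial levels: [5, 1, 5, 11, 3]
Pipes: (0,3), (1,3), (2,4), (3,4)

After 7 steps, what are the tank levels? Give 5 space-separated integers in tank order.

Answer: 5 5 5 5 5

Derivation:
Step 1: flows [3->0,3->1,2->4,3->4] -> levels [6 2 4 8 5]
Step 2: flows [3->0,3->1,4->2,3->4] -> levels [7 3 5 5 5]
Step 3: flows [0->3,3->1,2=4,3=4] -> levels [6 4 5 5 5]
Step 4: flows [0->3,3->1,2=4,3=4] -> levels [5 5 5 5 5]
Step 5: flows [0=3,1=3,2=4,3=4] -> levels [5 5 5 5 5]
  -> stable; steps 6..7 unchanged -> [5 5 5 5 5]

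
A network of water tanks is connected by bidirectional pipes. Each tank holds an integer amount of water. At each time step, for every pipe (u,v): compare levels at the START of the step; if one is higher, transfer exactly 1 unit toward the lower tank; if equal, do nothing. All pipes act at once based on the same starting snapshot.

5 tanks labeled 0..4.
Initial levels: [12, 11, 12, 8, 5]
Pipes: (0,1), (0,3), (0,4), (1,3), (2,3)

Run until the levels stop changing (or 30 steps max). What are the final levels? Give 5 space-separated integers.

Step 1: flows [0->1,0->3,0->4,1->3,2->3] -> levels [9 11 11 11 6]
Step 2: flows [1->0,3->0,0->4,1=3,2=3] -> levels [10 10 11 10 7]
Step 3: flows [0=1,0=3,0->4,1=3,2->3] -> levels [9 10 10 11 8]
Step 4: flows [1->0,3->0,0->4,3->1,3->2] -> levels [10 10 11 8 9]
Step 5: flows [0=1,0->3,0->4,1->3,2->3] -> levels [8 9 10 11 10]
Step 6: flows [1->0,3->0,4->0,3->1,3->2] -> levels [11 9 11 8 9]
Step 7: flows [0->1,0->3,0->4,1->3,2->3] -> levels [8 9 10 11 10]
  -> period-2 cycle: step 7 state = step 5 state; never stabilizes
  -> state at step 30: (30-5) mod 2 = 1, same as step 6 -> [11 9 11 8 9]

Answer: 11 9 11 8 9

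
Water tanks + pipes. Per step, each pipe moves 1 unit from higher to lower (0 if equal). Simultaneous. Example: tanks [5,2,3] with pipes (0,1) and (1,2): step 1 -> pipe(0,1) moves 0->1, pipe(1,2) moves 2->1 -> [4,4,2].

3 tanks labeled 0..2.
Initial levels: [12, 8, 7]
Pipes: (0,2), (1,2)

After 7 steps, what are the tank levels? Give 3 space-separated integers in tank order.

Answer: 9 9 9

Derivation:
Step 1: flows [0->2,1->2] -> levels [11 7 9]
Step 2: flows [0->2,2->1] -> levels [10 8 9]
Step 3: flows [0->2,2->1] -> levels [9 9 9]
Step 4: flows [0=2,1=2] -> levels [9 9 9]
  -> stable; steps 5..7 unchanged -> [9 9 9]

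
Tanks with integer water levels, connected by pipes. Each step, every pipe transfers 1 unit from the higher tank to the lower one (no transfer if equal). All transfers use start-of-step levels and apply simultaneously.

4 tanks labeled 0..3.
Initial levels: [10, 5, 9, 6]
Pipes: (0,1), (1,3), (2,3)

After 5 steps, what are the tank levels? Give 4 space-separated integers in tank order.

Step 1: flows [0->1,3->1,2->3] -> levels [9 7 8 6]
Step 2: flows [0->1,1->3,2->3] -> levels [8 7 7 8]
Step 3: flows [0->1,3->1,3->2] -> levels [7 9 8 6]
Step 4: flows [1->0,1->3,2->3] -> levels [8 7 7 8]
  -> period-2 cycle: step 4 state = step 2 state
  -> state at step 5: (5-2) mod 2 = 1, same as step 3 -> [7 9 8 6]

Answer: 7 9 8 6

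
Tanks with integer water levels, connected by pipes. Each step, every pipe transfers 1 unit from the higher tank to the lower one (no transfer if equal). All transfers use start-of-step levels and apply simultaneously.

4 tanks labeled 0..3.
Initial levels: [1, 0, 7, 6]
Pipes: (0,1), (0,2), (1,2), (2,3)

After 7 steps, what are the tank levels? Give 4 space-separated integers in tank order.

Step 1: flows [0->1,2->0,2->1,2->3] -> levels [1 2 4 7]
Step 2: flows [1->0,2->0,2->1,3->2] -> levels [3 2 3 6]
Step 3: flows [0->1,0=2,2->1,3->2] -> levels [2 4 3 5]
Step 4: flows [1->0,2->0,1->2,3->2] -> levels [4 2 4 4]
Step 5: flows [0->1,0=2,2->1,2=3] -> levels [3 4 3 4]
Step 6: flows [1->0,0=2,1->2,3->2] -> levels [4 2 5 3]
Step 7: flows [0->1,2->0,2->1,2->3] -> levels [4 4 2 4]

Answer: 4 4 2 4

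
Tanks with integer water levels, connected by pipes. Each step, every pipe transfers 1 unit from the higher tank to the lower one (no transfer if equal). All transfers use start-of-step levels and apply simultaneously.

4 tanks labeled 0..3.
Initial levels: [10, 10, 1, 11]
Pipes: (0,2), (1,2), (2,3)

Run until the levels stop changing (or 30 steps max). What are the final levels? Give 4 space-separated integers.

Step 1: flows [0->2,1->2,3->2] -> levels [9 9 4 10]
Step 2: flows [0->2,1->2,3->2] -> levels [8 8 7 9]
Step 3: flows [0->2,1->2,3->2] -> levels [7 7 10 8]
Step 4: flows [2->0,2->1,2->3] -> levels [8 8 7 9]
  -> period-2 cycle: step 4 state = step 2 state; never stabilizes
  -> state at step 30: (30-2) mod 2 = 0, same as step 2 -> [8 8 7 9]

Answer: 8 8 7 9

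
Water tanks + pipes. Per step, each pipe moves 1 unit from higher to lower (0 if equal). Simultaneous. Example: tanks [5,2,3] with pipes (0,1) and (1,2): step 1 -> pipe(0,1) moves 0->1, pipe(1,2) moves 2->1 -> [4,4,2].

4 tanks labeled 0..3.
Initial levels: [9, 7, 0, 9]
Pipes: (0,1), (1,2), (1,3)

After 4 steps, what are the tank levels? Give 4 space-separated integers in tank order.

Step 1: flows [0->1,1->2,3->1] -> levels [8 8 1 8]
Step 2: flows [0=1,1->2,1=3] -> levels [8 7 2 8]
Step 3: flows [0->1,1->2,3->1] -> levels [7 8 3 7]
Step 4: flows [1->0,1->2,1->3] -> levels [8 5 4 8]

Answer: 8 5 4 8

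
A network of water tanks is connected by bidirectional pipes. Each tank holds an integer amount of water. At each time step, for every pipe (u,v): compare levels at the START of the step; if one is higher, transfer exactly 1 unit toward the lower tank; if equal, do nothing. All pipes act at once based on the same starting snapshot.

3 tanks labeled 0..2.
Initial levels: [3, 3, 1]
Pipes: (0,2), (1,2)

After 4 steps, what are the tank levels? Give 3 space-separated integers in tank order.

Answer: 3 3 1

Derivation:
Step 1: flows [0->2,1->2] -> levels [2 2 3]
Step 2: flows [2->0,2->1] -> levels [3 3 1]
  -> period-2 cycle: step 2 state = step 0 state
  -> state at step 4: (4-0) mod 2 = 0, same as step 0 -> [3 3 1]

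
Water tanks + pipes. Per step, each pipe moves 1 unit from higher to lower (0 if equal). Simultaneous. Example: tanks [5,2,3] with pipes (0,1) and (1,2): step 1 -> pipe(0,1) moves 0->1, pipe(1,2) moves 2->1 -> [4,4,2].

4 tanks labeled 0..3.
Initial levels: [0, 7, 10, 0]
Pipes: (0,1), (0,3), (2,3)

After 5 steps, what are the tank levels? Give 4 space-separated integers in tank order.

Answer: 3 4 5 5

Derivation:
Step 1: flows [1->0,0=3,2->3] -> levels [1 6 9 1]
Step 2: flows [1->0,0=3,2->3] -> levels [2 5 8 2]
Step 3: flows [1->0,0=3,2->3] -> levels [3 4 7 3]
Step 4: flows [1->0,0=3,2->3] -> levels [4 3 6 4]
Step 5: flows [0->1,0=3,2->3] -> levels [3 4 5 5]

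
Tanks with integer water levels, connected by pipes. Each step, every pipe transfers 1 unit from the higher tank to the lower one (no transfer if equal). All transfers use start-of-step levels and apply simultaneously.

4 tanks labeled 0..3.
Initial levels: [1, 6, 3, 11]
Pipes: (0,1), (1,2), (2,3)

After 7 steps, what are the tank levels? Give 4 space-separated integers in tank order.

Step 1: flows [1->0,1->2,3->2] -> levels [2 4 5 10]
Step 2: flows [1->0,2->1,3->2] -> levels [3 4 5 9]
Step 3: flows [1->0,2->1,3->2] -> levels [4 4 5 8]
Step 4: flows [0=1,2->1,3->2] -> levels [4 5 5 7]
Step 5: flows [1->0,1=2,3->2] -> levels [5 4 6 6]
Step 6: flows [0->1,2->1,2=3] -> levels [4 6 5 6]
Step 7: flows [1->0,1->2,3->2] -> levels [5 4 7 5]

Answer: 5 4 7 5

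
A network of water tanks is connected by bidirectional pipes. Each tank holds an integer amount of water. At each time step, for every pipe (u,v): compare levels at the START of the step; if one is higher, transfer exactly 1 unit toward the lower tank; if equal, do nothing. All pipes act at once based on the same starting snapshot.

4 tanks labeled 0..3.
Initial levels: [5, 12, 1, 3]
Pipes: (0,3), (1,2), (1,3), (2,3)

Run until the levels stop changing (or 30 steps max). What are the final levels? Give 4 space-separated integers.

Step 1: flows [0->3,1->2,1->3,3->2] -> levels [4 10 3 4]
Step 2: flows [0=3,1->2,1->3,3->2] -> levels [4 8 5 4]
Step 3: flows [0=3,1->2,1->3,2->3] -> levels [4 6 5 6]
Step 4: flows [3->0,1->2,1=3,3->2] -> levels [5 5 7 4]
Step 5: flows [0->3,2->1,1->3,2->3] -> levels [4 5 5 7]
Step 6: flows [3->0,1=2,3->1,3->2] -> levels [5 6 6 4]
Step 7: flows [0->3,1=2,1->3,2->3] -> levels [4 5 5 7]
  -> period-2 cycle: step 7 state = step 5 state; never stabilizes
  -> state at step 30: (30-5) mod 2 = 1, same as step 6 -> [5 6 6 4]

Answer: 5 6 6 4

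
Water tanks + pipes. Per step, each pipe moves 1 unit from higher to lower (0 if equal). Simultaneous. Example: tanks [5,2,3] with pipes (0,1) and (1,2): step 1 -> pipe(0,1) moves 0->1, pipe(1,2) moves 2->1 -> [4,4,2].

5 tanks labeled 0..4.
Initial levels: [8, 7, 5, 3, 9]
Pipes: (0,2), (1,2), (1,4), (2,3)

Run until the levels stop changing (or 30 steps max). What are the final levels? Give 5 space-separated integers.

Step 1: flows [0->2,1->2,4->1,2->3] -> levels [7 7 6 4 8]
Step 2: flows [0->2,1->2,4->1,2->3] -> levels [6 7 7 5 7]
Step 3: flows [2->0,1=2,1=4,2->3] -> levels [7 7 5 6 7]
Step 4: flows [0->2,1->2,1=4,3->2] -> levels [6 6 8 5 7]
Step 5: flows [2->0,2->1,4->1,2->3] -> levels [7 8 5 6 6]
Step 6: flows [0->2,1->2,1->4,3->2] -> levels [6 6 8 5 7]
  -> period-2 cycle: step 6 state = step 4 state; never stabilizes
  -> state at step 30: (30-4) mod 2 = 0, same as step 4 -> [6 6 8 5 7]

Answer: 6 6 8 5 7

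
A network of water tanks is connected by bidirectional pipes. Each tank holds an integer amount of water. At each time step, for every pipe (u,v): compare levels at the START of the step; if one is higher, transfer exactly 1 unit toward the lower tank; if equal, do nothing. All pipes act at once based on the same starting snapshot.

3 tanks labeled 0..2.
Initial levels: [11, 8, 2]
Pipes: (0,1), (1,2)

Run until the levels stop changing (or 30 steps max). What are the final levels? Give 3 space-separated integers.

Step 1: flows [0->1,1->2] -> levels [10 8 3]
Step 2: flows [0->1,1->2] -> levels [9 8 4]
Step 3: flows [0->1,1->2] -> levels [8 8 5]
Step 4: flows [0=1,1->2] -> levels [8 7 6]
Step 5: flows [0->1,1->2] -> levels [7 7 7]
Step 6: flows [0=1,1=2] -> levels [7 7 7]
  -> stable (no change)

Answer: 7 7 7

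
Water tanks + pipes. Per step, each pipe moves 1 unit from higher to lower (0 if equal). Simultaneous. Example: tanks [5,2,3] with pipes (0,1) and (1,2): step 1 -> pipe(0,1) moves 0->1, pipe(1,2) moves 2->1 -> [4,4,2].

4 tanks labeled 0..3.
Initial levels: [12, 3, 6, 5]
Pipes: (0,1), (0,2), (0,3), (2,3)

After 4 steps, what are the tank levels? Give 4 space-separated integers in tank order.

Answer: 5 7 8 6

Derivation:
Step 1: flows [0->1,0->2,0->3,2->3] -> levels [9 4 6 7]
Step 2: flows [0->1,0->2,0->3,3->2] -> levels [6 5 8 7]
Step 3: flows [0->1,2->0,3->0,2->3] -> levels [7 6 6 7]
Step 4: flows [0->1,0->2,0=3,3->2] -> levels [5 7 8 6]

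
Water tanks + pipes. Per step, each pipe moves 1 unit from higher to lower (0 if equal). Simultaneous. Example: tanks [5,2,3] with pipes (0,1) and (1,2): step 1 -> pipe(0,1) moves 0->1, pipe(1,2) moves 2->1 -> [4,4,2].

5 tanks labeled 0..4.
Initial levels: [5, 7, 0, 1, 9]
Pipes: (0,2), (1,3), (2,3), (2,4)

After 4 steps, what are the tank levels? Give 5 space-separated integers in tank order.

Step 1: flows [0->2,1->3,3->2,4->2] -> levels [4 6 3 1 8]
Step 2: flows [0->2,1->3,2->3,4->2] -> levels [3 5 4 3 7]
Step 3: flows [2->0,1->3,2->3,4->2] -> levels [4 4 3 5 6]
Step 4: flows [0->2,3->1,3->2,4->2] -> levels [3 5 6 3 5]

Answer: 3 5 6 3 5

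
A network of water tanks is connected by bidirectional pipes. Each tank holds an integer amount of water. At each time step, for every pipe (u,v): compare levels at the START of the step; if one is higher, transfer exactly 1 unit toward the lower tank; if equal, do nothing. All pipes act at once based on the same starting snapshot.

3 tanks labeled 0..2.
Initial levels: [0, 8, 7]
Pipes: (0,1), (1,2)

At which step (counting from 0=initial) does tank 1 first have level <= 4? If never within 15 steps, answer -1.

Answer: -1

Derivation:
Step 1: flows [1->0,1->2] -> levels [1 6 8]
Step 2: flows [1->0,2->1] -> levels [2 6 7]
Step 3: flows [1->0,2->1] -> levels [3 6 6]
Step 4: flows [1->0,1=2] -> levels [4 5 6]
Step 5: flows [1->0,2->1] -> levels [5 5 5]
Step 6: flows [0=1,1=2] -> levels [5 5 5]
  -> stable; tank 1 stays at 5 > 4
Tank 1 never reaches <=4 within 15 steps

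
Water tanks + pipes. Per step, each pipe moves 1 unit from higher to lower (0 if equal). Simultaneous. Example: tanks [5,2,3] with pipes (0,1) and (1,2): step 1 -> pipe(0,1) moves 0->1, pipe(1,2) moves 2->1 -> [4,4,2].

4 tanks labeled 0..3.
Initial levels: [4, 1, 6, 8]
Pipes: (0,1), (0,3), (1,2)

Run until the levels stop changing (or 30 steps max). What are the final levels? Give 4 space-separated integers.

Step 1: flows [0->1,3->0,2->1] -> levels [4 3 5 7]
Step 2: flows [0->1,3->0,2->1] -> levels [4 5 4 6]
Step 3: flows [1->0,3->0,1->2] -> levels [6 3 5 5]
Step 4: flows [0->1,0->3,2->1] -> levels [4 5 4 6]
  -> period-2 cycle: step 4 state = step 2 state; never stabilizes
  -> state at step 30: (30-2) mod 2 = 0, same as step 2 -> [4 5 4 6]

Answer: 4 5 4 6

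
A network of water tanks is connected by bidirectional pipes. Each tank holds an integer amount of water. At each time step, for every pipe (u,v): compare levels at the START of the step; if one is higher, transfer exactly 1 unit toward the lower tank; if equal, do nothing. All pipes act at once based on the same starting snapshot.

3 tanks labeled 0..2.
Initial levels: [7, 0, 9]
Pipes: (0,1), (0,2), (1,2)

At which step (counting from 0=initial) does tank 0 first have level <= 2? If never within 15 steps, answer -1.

Answer: -1

Derivation:
Step 1: flows [0->1,2->0,2->1] -> levels [7 2 7]
Step 2: flows [0->1,0=2,2->1] -> levels [6 4 6]
Step 3: flows [0->1,0=2,2->1] -> levels [5 6 5]
Step 4: flows [1->0,0=2,1->2] -> levels [6 4 6]
  -> period-2 cycle (repeats step 2); tank 0 never drops to <=2
Tank 0 never reaches <=2 within 15 steps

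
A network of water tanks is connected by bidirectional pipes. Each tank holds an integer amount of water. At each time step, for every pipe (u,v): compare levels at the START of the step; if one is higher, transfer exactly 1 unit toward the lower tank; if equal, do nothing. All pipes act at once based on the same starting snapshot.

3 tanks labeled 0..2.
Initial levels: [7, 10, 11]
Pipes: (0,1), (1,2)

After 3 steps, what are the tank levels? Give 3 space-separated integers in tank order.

Step 1: flows [1->0,2->1] -> levels [8 10 10]
Step 2: flows [1->0,1=2] -> levels [9 9 10]
Step 3: flows [0=1,2->1] -> levels [9 10 9]

Answer: 9 10 9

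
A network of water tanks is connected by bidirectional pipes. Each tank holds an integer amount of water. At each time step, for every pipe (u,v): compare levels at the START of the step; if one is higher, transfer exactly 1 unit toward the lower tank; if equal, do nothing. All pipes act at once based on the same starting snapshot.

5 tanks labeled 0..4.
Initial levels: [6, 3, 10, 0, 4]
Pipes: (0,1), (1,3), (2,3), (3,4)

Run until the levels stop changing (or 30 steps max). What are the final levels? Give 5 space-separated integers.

Step 1: flows [0->1,1->3,2->3,4->3] -> levels [5 3 9 3 3]
Step 2: flows [0->1,1=3,2->3,3=4] -> levels [4 4 8 4 3]
Step 3: flows [0=1,1=3,2->3,3->4] -> levels [4 4 7 4 4]
Step 4: flows [0=1,1=3,2->3,3=4] -> levels [4 4 6 5 4]
Step 5: flows [0=1,3->1,2->3,3->4] -> levels [4 5 5 4 5]
Step 6: flows [1->0,1->3,2->3,4->3] -> levels [5 3 4 7 4]
Step 7: flows [0->1,3->1,3->2,3->4] -> levels [4 5 5 4 5]
  -> period-2 cycle: step 7 state = step 5 state; never stabilizes
  -> state at step 30: (30-5) mod 2 = 1, same as step 6 -> [5 3 4 7 4]

Answer: 5 3 4 7 4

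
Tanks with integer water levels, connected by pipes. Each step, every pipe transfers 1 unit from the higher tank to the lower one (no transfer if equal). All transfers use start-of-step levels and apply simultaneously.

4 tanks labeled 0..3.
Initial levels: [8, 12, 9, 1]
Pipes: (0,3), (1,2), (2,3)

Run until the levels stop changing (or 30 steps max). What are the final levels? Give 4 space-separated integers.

Step 1: flows [0->3,1->2,2->3] -> levels [7 11 9 3]
Step 2: flows [0->3,1->2,2->3] -> levels [6 10 9 5]
Step 3: flows [0->3,1->2,2->3] -> levels [5 9 9 7]
Step 4: flows [3->0,1=2,2->3] -> levels [6 9 8 7]
Step 5: flows [3->0,1->2,2->3] -> levels [7 8 8 7]
Step 6: flows [0=3,1=2,2->3] -> levels [7 8 7 8]
Step 7: flows [3->0,1->2,3->2] -> levels [8 7 9 6]
Step 8: flows [0->3,2->1,2->3] -> levels [7 8 7 8]
  -> period-2 cycle: step 8 state = step 6 state; never stabilizes
  -> state at step 30: (30-6) mod 2 = 0, same as step 6 -> [7 8 7 8]

Answer: 7 8 7 8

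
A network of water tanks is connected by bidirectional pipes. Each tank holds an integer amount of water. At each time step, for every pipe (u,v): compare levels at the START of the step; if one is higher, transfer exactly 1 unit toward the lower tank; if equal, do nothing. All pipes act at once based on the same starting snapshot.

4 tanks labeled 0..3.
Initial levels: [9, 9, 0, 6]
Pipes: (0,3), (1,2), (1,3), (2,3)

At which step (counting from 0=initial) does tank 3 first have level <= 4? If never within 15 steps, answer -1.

Step 1: flows [0->3,1->2,1->3,3->2] -> levels [8 7 2 7]
Step 2: flows [0->3,1->2,1=3,3->2] -> levels [7 6 4 7]
Step 3: flows [0=3,1->2,3->1,3->2] -> levels [7 6 6 5]
Step 4: flows [0->3,1=2,1->3,2->3] -> levels [6 5 5 8]
Step 5: flows [3->0,1=2,3->1,3->2] -> levels [7 6 6 5]
  -> period-2 cycle (repeats step 3); tank 3 never drops to <=4
Tank 3 never reaches <=4 within 15 steps

Answer: -1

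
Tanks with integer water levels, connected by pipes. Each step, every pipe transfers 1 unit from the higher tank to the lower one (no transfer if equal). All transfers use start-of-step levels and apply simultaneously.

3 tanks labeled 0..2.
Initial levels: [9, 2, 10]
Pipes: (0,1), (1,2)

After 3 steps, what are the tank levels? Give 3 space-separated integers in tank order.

Step 1: flows [0->1,2->1] -> levels [8 4 9]
Step 2: flows [0->1,2->1] -> levels [7 6 8]
Step 3: flows [0->1,2->1] -> levels [6 8 7]

Answer: 6 8 7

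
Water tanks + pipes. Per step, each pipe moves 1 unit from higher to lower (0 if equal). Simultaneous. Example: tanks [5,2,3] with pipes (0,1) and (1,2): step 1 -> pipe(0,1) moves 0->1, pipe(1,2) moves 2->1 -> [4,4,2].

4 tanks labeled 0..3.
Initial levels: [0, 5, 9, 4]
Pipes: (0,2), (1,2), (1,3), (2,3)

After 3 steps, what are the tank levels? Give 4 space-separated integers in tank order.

Step 1: flows [2->0,2->1,1->3,2->3] -> levels [1 5 6 6]
Step 2: flows [2->0,2->1,3->1,2=3] -> levels [2 7 4 5]
Step 3: flows [2->0,1->2,1->3,3->2] -> levels [3 5 5 5]

Answer: 3 5 5 5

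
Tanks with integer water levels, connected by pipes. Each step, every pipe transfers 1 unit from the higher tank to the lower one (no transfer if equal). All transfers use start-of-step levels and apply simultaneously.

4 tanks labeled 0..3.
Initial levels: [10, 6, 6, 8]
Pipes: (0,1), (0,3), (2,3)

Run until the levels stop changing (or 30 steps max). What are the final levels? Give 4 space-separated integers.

Answer: 7 8 8 7

Derivation:
Step 1: flows [0->1,0->3,3->2] -> levels [8 7 7 8]
Step 2: flows [0->1,0=3,3->2] -> levels [7 8 8 7]
Step 3: flows [1->0,0=3,2->3] -> levels [8 7 7 8]
  -> period-2 cycle: step 3 state = step 1 state; never stabilizes
  -> state at step 30: (30-1) mod 2 = 1, same as step 2 -> [7 8 8 7]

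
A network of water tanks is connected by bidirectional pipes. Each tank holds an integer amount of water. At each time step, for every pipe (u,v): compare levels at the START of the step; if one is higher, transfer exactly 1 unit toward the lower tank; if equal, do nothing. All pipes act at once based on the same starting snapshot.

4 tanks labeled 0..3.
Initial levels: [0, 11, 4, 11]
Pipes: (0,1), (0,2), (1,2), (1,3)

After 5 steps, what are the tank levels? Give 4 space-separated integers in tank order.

Step 1: flows [1->0,2->0,1->2,1=3] -> levels [2 9 4 11]
Step 2: flows [1->0,2->0,1->2,3->1] -> levels [4 8 4 10]
Step 3: flows [1->0,0=2,1->2,3->1] -> levels [5 7 5 9]
Step 4: flows [1->0,0=2,1->2,3->1] -> levels [6 6 6 8]
Step 5: flows [0=1,0=2,1=2,3->1] -> levels [6 7 6 7]

Answer: 6 7 6 7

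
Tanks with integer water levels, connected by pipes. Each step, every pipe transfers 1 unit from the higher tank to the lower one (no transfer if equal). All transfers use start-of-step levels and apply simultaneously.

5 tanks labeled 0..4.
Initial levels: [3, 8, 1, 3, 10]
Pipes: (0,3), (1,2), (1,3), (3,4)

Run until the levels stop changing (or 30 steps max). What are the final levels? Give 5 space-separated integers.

Answer: 6 6 4 3 6

Derivation:
Step 1: flows [0=3,1->2,1->3,4->3] -> levels [3 6 2 5 9]
Step 2: flows [3->0,1->2,1->3,4->3] -> levels [4 4 3 6 8]
Step 3: flows [3->0,1->2,3->1,4->3] -> levels [5 4 4 5 7]
Step 4: flows [0=3,1=2,3->1,4->3] -> levels [5 5 4 5 6]
Step 5: flows [0=3,1->2,1=3,4->3] -> levels [5 4 5 6 5]
Step 6: flows [3->0,2->1,3->1,3->4] -> levels [6 6 4 3 6]
Step 7: flows [0->3,1->2,1->3,4->3] -> levels [5 4 5 6 5]
  -> period-2 cycle: step 7 state = step 5 state; never stabilizes
  -> state at step 30: (30-5) mod 2 = 1, same as step 6 -> [6 6 4 3 6]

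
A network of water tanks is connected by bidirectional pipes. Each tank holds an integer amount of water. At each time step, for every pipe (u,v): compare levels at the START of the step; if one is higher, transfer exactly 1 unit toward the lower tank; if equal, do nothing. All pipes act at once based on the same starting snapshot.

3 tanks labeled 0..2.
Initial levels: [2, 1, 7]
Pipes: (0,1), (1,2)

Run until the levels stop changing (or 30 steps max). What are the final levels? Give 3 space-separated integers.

Answer: 3 4 3

Derivation:
Step 1: flows [0->1,2->1] -> levels [1 3 6]
Step 2: flows [1->0,2->1] -> levels [2 3 5]
Step 3: flows [1->0,2->1] -> levels [3 3 4]
Step 4: flows [0=1,2->1] -> levels [3 4 3]
Step 5: flows [1->0,1->2] -> levels [4 2 4]
Step 6: flows [0->1,2->1] -> levels [3 4 3]
  -> period-2 cycle: step 6 state = step 4 state; never stabilizes
  -> state at step 30: (30-4) mod 2 = 0, same as step 4 -> [3 4 3]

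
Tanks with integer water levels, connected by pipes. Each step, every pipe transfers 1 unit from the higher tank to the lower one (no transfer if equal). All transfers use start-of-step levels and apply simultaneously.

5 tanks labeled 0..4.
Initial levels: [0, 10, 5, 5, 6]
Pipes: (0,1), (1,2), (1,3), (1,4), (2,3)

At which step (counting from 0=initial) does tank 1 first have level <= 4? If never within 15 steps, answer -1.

Step 1: flows [1->0,1->2,1->3,1->4,2=3] -> levels [1 6 6 6 7]
Step 2: flows [1->0,1=2,1=3,4->1,2=3] -> levels [2 6 6 6 6]
Step 3: flows [1->0,1=2,1=3,1=4,2=3] -> levels [3 5 6 6 6]
Step 4: flows [1->0,2->1,3->1,4->1,2=3] -> levels [4 7 5 5 5]
Step 5: flows [1->0,1->2,1->3,1->4,2=3] -> levels [5 3 6 6 6]
Tank 1 first reaches <=4 at step 5

Answer: 5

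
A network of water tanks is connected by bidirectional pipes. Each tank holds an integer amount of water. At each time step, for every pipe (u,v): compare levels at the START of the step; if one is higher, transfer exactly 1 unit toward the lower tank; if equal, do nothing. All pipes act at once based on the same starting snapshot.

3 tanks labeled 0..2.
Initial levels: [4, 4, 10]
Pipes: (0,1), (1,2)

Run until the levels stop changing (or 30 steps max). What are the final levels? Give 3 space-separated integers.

Step 1: flows [0=1,2->1] -> levels [4 5 9]
Step 2: flows [1->0,2->1] -> levels [5 5 8]
Step 3: flows [0=1,2->1] -> levels [5 6 7]
Step 4: flows [1->0,2->1] -> levels [6 6 6]
Step 5: flows [0=1,1=2] -> levels [6 6 6]
  -> stable (no change)

Answer: 6 6 6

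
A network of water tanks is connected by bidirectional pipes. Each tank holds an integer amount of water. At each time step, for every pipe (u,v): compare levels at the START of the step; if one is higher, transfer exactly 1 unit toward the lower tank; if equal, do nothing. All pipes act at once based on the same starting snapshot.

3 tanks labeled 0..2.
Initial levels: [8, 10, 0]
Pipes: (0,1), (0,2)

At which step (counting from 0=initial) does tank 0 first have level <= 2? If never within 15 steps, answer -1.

Step 1: flows [1->0,0->2] -> levels [8 9 1]
Step 2: flows [1->0,0->2] -> levels [8 8 2]
Step 3: flows [0=1,0->2] -> levels [7 8 3]
Step 4: flows [1->0,0->2] -> levels [7 7 4]
Step 5: flows [0=1,0->2] -> levels [6 7 5]
Step 6: flows [1->0,0->2] -> levels [6 6 6]
Step 7: flows [0=1,0=2] -> levels [6 6 6]
  -> stable; tank 0 stays at 6 > 2
Tank 0 never reaches <=2 within 15 steps

Answer: -1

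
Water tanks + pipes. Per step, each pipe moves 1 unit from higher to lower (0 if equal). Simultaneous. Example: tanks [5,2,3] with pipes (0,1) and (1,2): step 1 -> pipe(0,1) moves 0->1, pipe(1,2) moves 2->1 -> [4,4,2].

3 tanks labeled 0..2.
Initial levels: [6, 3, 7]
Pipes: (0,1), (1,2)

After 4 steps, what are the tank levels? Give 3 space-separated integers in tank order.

Answer: 5 6 5

Derivation:
Step 1: flows [0->1,2->1] -> levels [5 5 6]
Step 2: flows [0=1,2->1] -> levels [5 6 5]
Step 3: flows [1->0,1->2] -> levels [6 4 6]
Step 4: flows [0->1,2->1] -> levels [5 6 5]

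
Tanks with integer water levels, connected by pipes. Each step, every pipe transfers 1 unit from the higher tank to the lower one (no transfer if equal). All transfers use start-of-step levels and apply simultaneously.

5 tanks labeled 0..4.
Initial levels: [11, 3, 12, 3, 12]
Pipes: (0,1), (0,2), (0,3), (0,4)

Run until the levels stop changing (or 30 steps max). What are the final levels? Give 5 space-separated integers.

Answer: 11 7 8 7 8

Derivation:
Step 1: flows [0->1,2->0,0->3,4->0] -> levels [11 4 11 4 11]
Step 2: flows [0->1,0=2,0->3,0=4] -> levels [9 5 11 5 11]
Step 3: flows [0->1,2->0,0->3,4->0] -> levels [9 6 10 6 10]
Step 4: flows [0->1,2->0,0->3,4->0] -> levels [9 7 9 7 9]
Step 5: flows [0->1,0=2,0->3,0=4] -> levels [7 8 9 8 9]
Step 6: flows [1->0,2->0,3->0,4->0] -> levels [11 7 8 7 8]
Step 7: flows [0->1,0->2,0->3,0->4] -> levels [7 8 9 8 9]
  -> period-2 cycle: step 7 state = step 5 state; never stabilizes
  -> state at step 30: (30-5) mod 2 = 1, same as step 6 -> [11 7 8 7 8]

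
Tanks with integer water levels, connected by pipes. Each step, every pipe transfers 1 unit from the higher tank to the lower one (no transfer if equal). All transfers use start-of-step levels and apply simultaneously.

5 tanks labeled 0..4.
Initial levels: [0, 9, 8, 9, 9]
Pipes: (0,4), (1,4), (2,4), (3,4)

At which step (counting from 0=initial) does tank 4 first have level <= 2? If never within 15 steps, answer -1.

Answer: -1

Derivation:
Step 1: flows [4->0,1=4,4->2,3=4] -> levels [1 9 9 9 7]
Step 2: flows [4->0,1->4,2->4,3->4] -> levels [2 8 8 8 9]
Step 3: flows [4->0,4->1,4->2,4->3] -> levels [3 9 9 9 5]
Step 4: flows [4->0,1->4,2->4,3->4] -> levels [4 8 8 8 7]
Step 5: flows [4->0,1->4,2->4,3->4] -> levels [5 7 7 7 9]
Step 6: flows [4->0,4->1,4->2,4->3] -> levels [6 8 8 8 5]
Step 7: flows [0->4,1->4,2->4,3->4] -> levels [5 7 7 7 9]
  -> period-2 cycle (repeats step 5); tank 4 never drops to <=2
Tank 4 never reaches <=2 within 15 steps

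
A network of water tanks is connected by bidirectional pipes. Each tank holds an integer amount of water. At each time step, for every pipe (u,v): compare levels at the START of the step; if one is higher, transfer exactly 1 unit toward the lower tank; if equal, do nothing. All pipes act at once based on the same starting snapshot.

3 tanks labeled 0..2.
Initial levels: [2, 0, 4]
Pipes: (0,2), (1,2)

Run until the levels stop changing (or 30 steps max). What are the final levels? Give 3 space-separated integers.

Step 1: flows [2->0,2->1] -> levels [3 1 2]
Step 2: flows [0->2,2->1] -> levels [2 2 2]
Step 3: flows [0=2,1=2] -> levels [2 2 2]
  -> stable (no change)

Answer: 2 2 2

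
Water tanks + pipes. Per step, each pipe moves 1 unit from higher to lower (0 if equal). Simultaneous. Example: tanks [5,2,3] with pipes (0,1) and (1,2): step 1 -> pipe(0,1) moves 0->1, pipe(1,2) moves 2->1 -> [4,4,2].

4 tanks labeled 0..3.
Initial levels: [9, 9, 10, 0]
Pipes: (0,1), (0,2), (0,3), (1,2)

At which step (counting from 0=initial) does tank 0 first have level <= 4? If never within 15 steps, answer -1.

Step 1: flows [0=1,2->0,0->3,2->1] -> levels [9 10 8 1]
Step 2: flows [1->0,0->2,0->3,1->2] -> levels [8 8 10 2]
Step 3: flows [0=1,2->0,0->3,2->1] -> levels [8 9 8 3]
Step 4: flows [1->0,0=2,0->3,1->2] -> levels [8 7 9 4]
Step 5: flows [0->1,2->0,0->3,2->1] -> levels [7 9 7 5]
Step 6: flows [1->0,0=2,0->3,1->2] -> levels [7 7 8 6]
Step 7: flows [0=1,2->0,0->3,2->1] -> levels [7 8 6 7]
Step 8: flows [1->0,0->2,0=3,1->2] -> levels [7 6 8 7]
Step 9: flows [0->1,2->0,0=3,2->1] -> levels [7 8 6 7]
  -> period-2 cycle (repeats step 7); tank 0 never drops to <=4
Tank 0 never reaches <=4 within 15 steps

Answer: -1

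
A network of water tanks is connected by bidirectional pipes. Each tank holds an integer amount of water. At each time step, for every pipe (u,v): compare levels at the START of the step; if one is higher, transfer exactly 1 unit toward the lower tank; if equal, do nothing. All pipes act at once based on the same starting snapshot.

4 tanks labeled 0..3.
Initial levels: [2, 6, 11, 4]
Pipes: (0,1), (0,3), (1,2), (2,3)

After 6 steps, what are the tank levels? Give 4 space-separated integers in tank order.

Step 1: flows [1->0,3->0,2->1,2->3] -> levels [4 6 9 4]
Step 2: flows [1->0,0=3,2->1,2->3] -> levels [5 6 7 5]
Step 3: flows [1->0,0=3,2->1,2->3] -> levels [6 6 5 6]
Step 4: flows [0=1,0=3,1->2,3->2] -> levels [6 5 7 5]
Step 5: flows [0->1,0->3,2->1,2->3] -> levels [4 7 5 7]
Step 6: flows [1->0,3->0,1->2,3->2] -> levels [6 5 7 5]

Answer: 6 5 7 5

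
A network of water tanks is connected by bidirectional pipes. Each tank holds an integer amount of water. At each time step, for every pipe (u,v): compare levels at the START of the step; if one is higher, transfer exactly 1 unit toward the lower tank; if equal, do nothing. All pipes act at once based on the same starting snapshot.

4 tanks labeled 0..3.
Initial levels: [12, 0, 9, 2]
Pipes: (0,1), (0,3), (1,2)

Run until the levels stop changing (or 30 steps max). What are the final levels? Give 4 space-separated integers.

Step 1: flows [0->1,0->3,2->1] -> levels [10 2 8 3]
Step 2: flows [0->1,0->3,2->1] -> levels [8 4 7 4]
Step 3: flows [0->1,0->3,2->1] -> levels [6 6 6 5]
Step 4: flows [0=1,0->3,1=2] -> levels [5 6 6 6]
Step 5: flows [1->0,3->0,1=2] -> levels [7 5 6 5]
Step 6: flows [0->1,0->3,2->1] -> levels [5 7 5 6]
Step 7: flows [1->0,3->0,1->2] -> levels [7 5 6 5]
  -> period-2 cycle: step 7 state = step 5 state; never stabilizes
  -> state at step 30: (30-5) mod 2 = 1, same as step 6 -> [5 7 5 6]

Answer: 5 7 5 6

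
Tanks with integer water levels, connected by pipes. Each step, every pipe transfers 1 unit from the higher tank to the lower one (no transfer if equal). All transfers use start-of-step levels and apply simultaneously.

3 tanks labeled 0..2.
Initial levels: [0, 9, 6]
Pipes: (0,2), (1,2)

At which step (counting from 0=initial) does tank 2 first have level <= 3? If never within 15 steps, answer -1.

Step 1: flows [2->0,1->2] -> levels [1 8 6]
Step 2: flows [2->0,1->2] -> levels [2 7 6]
Step 3: flows [2->0,1->2] -> levels [3 6 6]
Step 4: flows [2->0,1=2] -> levels [4 6 5]
Step 5: flows [2->0,1->2] -> levels [5 5 5]
Step 6: flows [0=2,1=2] -> levels [5 5 5]
  -> stable; tank 2 stays at 5 > 3
Tank 2 never reaches <=3 within 15 steps

Answer: -1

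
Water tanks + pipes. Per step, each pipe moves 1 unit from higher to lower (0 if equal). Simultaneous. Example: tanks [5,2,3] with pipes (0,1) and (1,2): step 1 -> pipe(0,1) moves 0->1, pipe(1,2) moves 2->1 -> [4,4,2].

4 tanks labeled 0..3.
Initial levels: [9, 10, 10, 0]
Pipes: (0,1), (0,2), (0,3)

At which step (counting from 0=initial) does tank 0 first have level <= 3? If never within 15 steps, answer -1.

Step 1: flows [1->0,2->0,0->3] -> levels [10 9 9 1]
Step 2: flows [0->1,0->2,0->3] -> levels [7 10 10 2]
Step 3: flows [1->0,2->0,0->3] -> levels [8 9 9 3]
Step 4: flows [1->0,2->0,0->3] -> levels [9 8 8 4]
Step 5: flows [0->1,0->2,0->3] -> levels [6 9 9 5]
Step 6: flows [1->0,2->0,0->3] -> levels [7 8 8 6]
Step 7: flows [1->0,2->0,0->3] -> levels [8 7 7 7]
Step 8: flows [0->1,0->2,0->3] -> levels [5 8 8 8]
Step 9: flows [1->0,2->0,3->0] -> levels [8 7 7 7]
  -> period-2 cycle (repeats step 7); tank 0 never drops to <=3
Tank 0 never reaches <=3 within 15 steps

Answer: -1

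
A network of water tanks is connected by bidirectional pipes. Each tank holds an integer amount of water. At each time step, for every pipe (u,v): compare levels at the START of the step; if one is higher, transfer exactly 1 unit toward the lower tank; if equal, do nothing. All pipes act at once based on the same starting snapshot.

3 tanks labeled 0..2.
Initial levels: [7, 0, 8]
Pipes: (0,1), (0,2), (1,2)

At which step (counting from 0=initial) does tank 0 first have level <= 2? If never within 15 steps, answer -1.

Step 1: flows [0->1,2->0,2->1] -> levels [7 2 6]
Step 2: flows [0->1,0->2,2->1] -> levels [5 4 6]
Step 3: flows [0->1,2->0,2->1] -> levels [5 6 4]
Step 4: flows [1->0,0->2,1->2] -> levels [5 4 6]
  -> period-2 cycle (repeats step 2); tank 0 never drops to <=2
Tank 0 never reaches <=2 within 15 steps

Answer: -1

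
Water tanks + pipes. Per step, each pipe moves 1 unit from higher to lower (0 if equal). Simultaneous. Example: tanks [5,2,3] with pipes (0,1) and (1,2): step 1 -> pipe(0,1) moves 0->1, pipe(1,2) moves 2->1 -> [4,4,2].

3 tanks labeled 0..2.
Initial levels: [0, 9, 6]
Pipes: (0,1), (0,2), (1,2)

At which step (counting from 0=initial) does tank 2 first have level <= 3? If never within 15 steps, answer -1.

Answer: -1

Derivation:
Step 1: flows [1->0,2->0,1->2] -> levels [2 7 6]
Step 2: flows [1->0,2->0,1->2] -> levels [4 5 6]
Step 3: flows [1->0,2->0,2->1] -> levels [6 5 4]
Step 4: flows [0->1,0->2,1->2] -> levels [4 5 6]
  -> period-2 cycle (repeats step 2); tank 2 never drops to <=3
Tank 2 never reaches <=3 within 15 steps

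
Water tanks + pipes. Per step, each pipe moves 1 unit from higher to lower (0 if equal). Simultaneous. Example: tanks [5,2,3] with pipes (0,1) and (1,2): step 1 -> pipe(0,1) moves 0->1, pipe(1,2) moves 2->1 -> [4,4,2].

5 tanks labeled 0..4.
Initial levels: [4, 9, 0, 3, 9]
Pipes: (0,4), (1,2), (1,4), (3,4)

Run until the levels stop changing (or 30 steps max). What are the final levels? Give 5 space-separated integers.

Answer: 5 3 5 5 7

Derivation:
Step 1: flows [4->0,1->2,1=4,4->3] -> levels [5 8 1 4 7]
Step 2: flows [4->0,1->2,1->4,4->3] -> levels [6 6 2 5 6]
Step 3: flows [0=4,1->2,1=4,4->3] -> levels [6 5 3 6 5]
Step 4: flows [0->4,1->2,1=4,3->4] -> levels [5 4 4 5 7]
Step 5: flows [4->0,1=2,4->1,4->3] -> levels [6 5 4 6 4]
Step 6: flows [0->4,1->2,1->4,3->4] -> levels [5 3 5 5 7]
Step 7: flows [4->0,2->1,4->1,4->3] -> levels [6 5 4 6 4]
  -> period-2 cycle: step 7 state = step 5 state; never stabilizes
  -> state at step 30: (30-5) mod 2 = 1, same as step 6 -> [5 3 5 5 7]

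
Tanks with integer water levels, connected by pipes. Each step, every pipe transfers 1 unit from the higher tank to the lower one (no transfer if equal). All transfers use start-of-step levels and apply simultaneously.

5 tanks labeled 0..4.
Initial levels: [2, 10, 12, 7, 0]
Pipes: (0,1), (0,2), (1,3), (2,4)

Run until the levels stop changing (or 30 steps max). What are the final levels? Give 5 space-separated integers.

Answer: 5 8 6 7 5

Derivation:
Step 1: flows [1->0,2->0,1->3,2->4] -> levels [4 8 10 8 1]
Step 2: flows [1->0,2->0,1=3,2->4] -> levels [6 7 8 8 2]
Step 3: flows [1->0,2->0,3->1,2->4] -> levels [8 7 6 7 3]
Step 4: flows [0->1,0->2,1=3,2->4] -> levels [6 8 6 7 4]
Step 5: flows [1->0,0=2,1->3,2->4] -> levels [7 6 5 8 5]
Step 6: flows [0->1,0->2,3->1,2=4] -> levels [5 8 6 7 5]
Step 7: flows [1->0,2->0,1->3,2->4] -> levels [7 6 4 8 6]
Step 8: flows [0->1,0->2,3->1,4->2] -> levels [5 8 6 7 5]
  -> period-2 cycle: step 8 state = step 6 state; never stabilizes
  -> state at step 30: (30-6) mod 2 = 0, same as step 6 -> [5 8 6 7 5]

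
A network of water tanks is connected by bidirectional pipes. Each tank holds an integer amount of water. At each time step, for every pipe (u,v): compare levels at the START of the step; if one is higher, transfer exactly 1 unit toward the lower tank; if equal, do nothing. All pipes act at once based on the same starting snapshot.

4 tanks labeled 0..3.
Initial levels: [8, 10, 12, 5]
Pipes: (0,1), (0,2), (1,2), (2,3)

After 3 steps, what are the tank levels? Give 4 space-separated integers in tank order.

Answer: 10 10 7 8

Derivation:
Step 1: flows [1->0,2->0,2->1,2->3] -> levels [10 10 9 6]
Step 2: flows [0=1,0->2,1->2,2->3] -> levels [9 9 10 7]
Step 3: flows [0=1,2->0,2->1,2->3] -> levels [10 10 7 8]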